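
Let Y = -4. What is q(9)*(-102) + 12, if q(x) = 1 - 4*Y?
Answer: -1722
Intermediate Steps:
q(x) = 17 (q(x) = 1 - 4*(-4) = 1 + 16 = 17)
q(9)*(-102) + 12 = 17*(-102) + 12 = -1734 + 12 = -1722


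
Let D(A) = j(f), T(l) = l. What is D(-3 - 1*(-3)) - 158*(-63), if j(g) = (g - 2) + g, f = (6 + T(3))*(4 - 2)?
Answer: 9988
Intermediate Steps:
f = 18 (f = (6 + 3)*(4 - 2) = 9*2 = 18)
j(g) = -2 + 2*g (j(g) = (-2 + g) + g = -2 + 2*g)
D(A) = 34 (D(A) = -2 + 2*18 = -2 + 36 = 34)
D(-3 - 1*(-3)) - 158*(-63) = 34 - 158*(-63) = 34 + 9954 = 9988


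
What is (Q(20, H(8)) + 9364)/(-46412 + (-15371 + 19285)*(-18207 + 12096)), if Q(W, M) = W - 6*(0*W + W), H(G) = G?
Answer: -4632/11982433 ≈ -0.00038657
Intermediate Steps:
Q(W, M) = -5*W (Q(W, M) = W - 6*(0 + W) = W - 6*W = -5*W)
(Q(20, H(8)) + 9364)/(-46412 + (-15371 + 19285)*(-18207 + 12096)) = (-5*20 + 9364)/(-46412 + (-15371 + 19285)*(-18207 + 12096)) = (-100 + 9364)/(-46412 + 3914*(-6111)) = 9264/(-46412 - 23918454) = 9264/(-23964866) = 9264*(-1/23964866) = -4632/11982433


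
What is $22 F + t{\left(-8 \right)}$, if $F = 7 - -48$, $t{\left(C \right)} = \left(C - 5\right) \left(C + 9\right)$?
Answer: $1197$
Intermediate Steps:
$t{\left(C \right)} = \left(-5 + C\right) \left(9 + C\right)$
$F = 55$ ($F = 7 + 48 = 55$)
$22 F + t{\left(-8 \right)} = 22 \cdot 55 + \left(-45 + \left(-8\right)^{2} + 4 \left(-8\right)\right) = 1210 - 13 = 1197$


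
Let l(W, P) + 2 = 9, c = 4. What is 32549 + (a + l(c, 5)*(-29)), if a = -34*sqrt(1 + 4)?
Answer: 32346 - 34*sqrt(5) ≈ 32270.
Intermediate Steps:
l(W, P) = 7 (l(W, P) = -2 + 9 = 7)
a = -34*sqrt(5) ≈ -76.026
32549 + (a + l(c, 5)*(-29)) = 32549 + (-34*sqrt(5) + 7*(-29)) = 32549 + (-34*sqrt(5) - 203) = 32549 + (-203 - 34*sqrt(5)) = 32346 - 34*sqrt(5)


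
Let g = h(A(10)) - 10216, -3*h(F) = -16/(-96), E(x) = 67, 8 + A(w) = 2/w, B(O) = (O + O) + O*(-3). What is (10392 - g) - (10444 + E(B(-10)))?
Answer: 181747/18 ≈ 10097.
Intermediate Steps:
B(O) = -O (B(O) = 2*O - 3*O = -O)
A(w) = -8 + 2/w
h(F) = -1/18 (h(F) = -(-16)/(3*(-96)) = -(-16)*(-1)/(3*96) = -⅓*⅙ = -1/18)
g = -183889/18 (g = -1/18 - 10216 = -183889/18 ≈ -10216.)
(10392 - g) - (10444 + E(B(-10))) = (10392 - 1*(-183889/18)) - (10444 + 67) = (10392 + 183889/18) - 1*10511 = 370945/18 - 10511 = 181747/18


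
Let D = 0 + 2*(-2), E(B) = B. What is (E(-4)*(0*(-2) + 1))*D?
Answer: 16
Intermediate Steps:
D = -4 (D = 0 - 4 = -4)
(E(-4)*(0*(-2) + 1))*D = -4*(0*(-2) + 1)*(-4) = -4*(0 + 1)*(-4) = -4*1*(-4) = -4*(-4) = 16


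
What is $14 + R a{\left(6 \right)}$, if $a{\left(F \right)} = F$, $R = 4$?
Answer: $38$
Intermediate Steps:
$14 + R a{\left(6 \right)} = 14 + 4 \cdot 6 = 14 + 24 = 38$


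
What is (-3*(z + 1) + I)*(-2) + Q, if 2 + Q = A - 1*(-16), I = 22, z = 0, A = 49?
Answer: 25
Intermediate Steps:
Q = 63 (Q = -2 + (49 - 1*(-16)) = -2 + (49 + 16) = -2 + 65 = 63)
(-3*(z + 1) + I)*(-2) + Q = (-3*(0 + 1) + 22)*(-2) + 63 = (-3*1 + 22)*(-2) + 63 = (-3 + 22)*(-2) + 63 = 19*(-2) + 63 = -38 + 63 = 25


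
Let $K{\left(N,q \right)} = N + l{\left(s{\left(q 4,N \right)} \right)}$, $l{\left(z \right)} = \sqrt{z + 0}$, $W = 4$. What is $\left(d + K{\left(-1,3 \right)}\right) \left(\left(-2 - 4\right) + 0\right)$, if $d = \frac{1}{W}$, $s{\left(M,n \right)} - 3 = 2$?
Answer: $\frac{9}{2} - 6 \sqrt{5} \approx -8.9164$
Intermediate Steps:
$s{\left(M,n \right)} = 5$ ($s{\left(M,n \right)} = 3 + 2 = 5$)
$l{\left(z \right)} = \sqrt{z}$
$d = \frac{1}{4} \approx 0.25$
$K{\left(N,q \right)} = N + \sqrt{5}$
$\left(d + K{\left(-1,3 \right)}\right) \left(\left(-2 - 4\right) + 0\right) = \left(\frac{1}{4} - \left(1 - \sqrt{5}\right)\right) \left(\left(-2 - 4\right) + 0\right) = \left(- \frac{3}{4} + \sqrt{5}\right) \left(-6 + 0\right) = \left(- \frac{3}{4} + \sqrt{5}\right) \left(-6\right) = \frac{9}{2} - 6 \sqrt{5}$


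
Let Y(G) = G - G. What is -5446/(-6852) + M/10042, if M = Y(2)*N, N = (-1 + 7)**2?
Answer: 2723/3426 ≈ 0.79480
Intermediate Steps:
N = 36 (N = 6**2 = 36)
Y(G) = 0
M = 0 (M = 0*36 = 0)
-5446/(-6852) + M/10042 = -5446/(-6852) + 0/10042 = -5446*(-1/6852) + 0*(1/10042) = 2723/3426 + 0 = 2723/3426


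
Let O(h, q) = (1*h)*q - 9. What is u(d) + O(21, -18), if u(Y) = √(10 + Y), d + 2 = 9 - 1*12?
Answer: -387 + √5 ≈ -384.76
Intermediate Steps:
d = -5 (d = -2 + (9 - 1*12) = -2 + (9 - 12) = -2 - 3 = -5)
O(h, q) = -9 + h*q (O(h, q) = h*q - 9 = -9 + h*q)
u(d) + O(21, -18) = √(10 - 5) + (-9 + 21*(-18)) = √5 + (-9 - 378) = √5 - 387 = -387 + √5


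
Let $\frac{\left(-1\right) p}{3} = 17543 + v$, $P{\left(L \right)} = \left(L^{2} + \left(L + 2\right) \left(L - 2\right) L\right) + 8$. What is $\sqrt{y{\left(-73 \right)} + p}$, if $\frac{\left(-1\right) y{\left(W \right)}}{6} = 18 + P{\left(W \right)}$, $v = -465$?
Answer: $\sqrt{2248986} \approx 1499.7$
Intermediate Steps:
$P{\left(L \right)} = 8 + L^{2} + L \left(-2 + L\right) \left(2 + L\right)$ ($P{\left(L \right)} = \left(L^{2} + \left(2 + L\right) \left(-2 + L\right) L\right) + 8 = \left(L^{2} + \left(-2 + L\right) \left(2 + L\right) L\right) + 8 = \left(L^{2} + L \left(-2 + L\right) \left(2 + L\right)\right) + 8 = 8 + L^{2} + L \left(-2 + L\right) \left(2 + L\right)$)
$p = -51234$ ($p = - 3 \left(17543 - 465\right) = \left(-3\right) 17078 = -51234$)
$y{\left(W \right)} = -156 - 6 W^{2} - 6 W^{3} + 24 W$ ($y{\left(W \right)} = - 6 \left(18 + \left(8 + W^{2} + W^{3} - 4 W\right)\right) = - 6 \left(26 + W^{2} + W^{3} - 4 W\right) = -156 - 6 W^{2} - 6 W^{3} + 24 W$)
$\sqrt{y{\left(-73 \right)} + p} = \sqrt{\left(-156 - 6 \left(-73\right)^{2} - 6 \left(-73\right)^{3} + 24 \left(-73\right)\right) - 51234} = \sqrt{\left(-156 - 31974 - -2334102 - 1752\right) - 51234} = \sqrt{\left(-156 - 31974 + 2334102 - 1752\right) - 51234} = \sqrt{2300220 - 51234} = \sqrt{2248986}$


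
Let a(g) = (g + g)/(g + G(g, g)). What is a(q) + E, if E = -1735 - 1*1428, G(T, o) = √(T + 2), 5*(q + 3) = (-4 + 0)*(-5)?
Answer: -3164 + √3 ≈ -3162.3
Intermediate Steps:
q = 1 (q = -3 + ((-4 + 0)*(-5))/5 = -3 + (-4*(-5))/5 = -3 + (⅕)*20 = -3 + 4 = 1)
G(T, o) = √(2 + T)
a(g) = 2*g/(g + √(2 + g)) (a(g) = (g + g)/(g + √(2 + g)) = (2*g)/(g + √(2 + g)) = 2*g/(g + √(2 + g)))
E = -3163 (E = -1735 - 1428 = -3163)
a(q) + E = 2*1/(1 + √(2 + 1)) - 3163 = 2*1/(1 + √3) - 3163 = 2/(1 + √3) - 3163 = -3163 + 2/(1 + √3)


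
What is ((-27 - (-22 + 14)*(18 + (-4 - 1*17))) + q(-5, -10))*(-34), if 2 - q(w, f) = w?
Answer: 1496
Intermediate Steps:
q(w, f) = 2 - w
((-27 - (-22 + 14)*(18 + (-4 - 1*17))) + q(-5, -10))*(-34) = ((-27 - (-22 + 14)*(18 + (-4 - 1*17))) + (2 - 1*(-5)))*(-34) = ((-27 - (-8)*(18 + (-4 - 17))) + (2 + 5))*(-34) = ((-27 - (-8)*(18 - 21)) + 7)*(-34) = ((-27 - (-8)*(-3)) + 7)*(-34) = ((-27 - 1*24) + 7)*(-34) = ((-27 - 24) + 7)*(-34) = (-51 + 7)*(-34) = -44*(-34) = 1496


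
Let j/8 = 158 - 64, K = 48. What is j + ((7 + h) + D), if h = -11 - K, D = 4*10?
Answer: 740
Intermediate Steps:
D = 40
h = -59 (h = -11 - 1*48 = -11 - 48 = -59)
j = 752 (j = 8*(158 - 64) = 8*94 = 752)
j + ((7 + h) + D) = 752 + ((7 - 59) + 40) = 752 + (-52 + 40) = 752 - 12 = 740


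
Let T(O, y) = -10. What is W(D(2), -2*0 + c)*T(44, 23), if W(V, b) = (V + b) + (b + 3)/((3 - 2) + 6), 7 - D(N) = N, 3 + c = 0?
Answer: -20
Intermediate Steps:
c = -3 (c = -3 + 0 = -3)
D(N) = 7 - N
W(V, b) = 3/7 + V + 8*b/7 (W(V, b) = (V + b) + (3 + b)/(1 + 6) = (V + b) + (3 + b)/7 = (V + b) + (3 + b)*(⅐) = (V + b) + (3/7 + b/7) = 3/7 + V + 8*b/7)
W(D(2), -2*0 + c)*T(44, 23) = (3/7 + (7 - 1*2) + 8*(-2*0 - 3)/7)*(-10) = (3/7 + (7 - 2) + 8*(0 - 3)/7)*(-10) = (3/7 + 5 + (8/7)*(-3))*(-10) = (3/7 + 5 - 24/7)*(-10) = 2*(-10) = -20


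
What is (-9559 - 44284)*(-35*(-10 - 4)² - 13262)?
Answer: 1083428846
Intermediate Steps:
(-9559 - 44284)*(-35*(-10 - 4)² - 13262) = -53843*(-35*(-14)² - 13262) = -53843*(-35*196 - 13262) = -53843*(-6860 - 13262) = -53843*(-20122) = 1083428846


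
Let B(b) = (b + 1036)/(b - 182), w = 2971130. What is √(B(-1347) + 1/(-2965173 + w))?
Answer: 2*√4222030487367/9108253 ≈ 0.45119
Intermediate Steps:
B(b) = (1036 + b)/(-182 + b)
√(B(-1347) + 1/(-2965173 + w)) = √((1036 - 1347)/(-182 - 1347) + 1/(-2965173 + 2971130)) = √(-311/(-1529) + 1/5957) = √(-1/1529*(-311) + 1/5957) = √(311/1529 + 1/5957) = √(1854156/9108253) = 2*√4222030487367/9108253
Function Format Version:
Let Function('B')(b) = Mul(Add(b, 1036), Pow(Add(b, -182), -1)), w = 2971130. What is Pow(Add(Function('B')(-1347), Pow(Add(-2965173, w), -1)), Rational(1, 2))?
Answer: Mul(Rational(2, 9108253), Pow(4222030487367, Rational(1, 2))) ≈ 0.45119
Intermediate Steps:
Function('B')(b) = Mul(Pow(Add(-182, b), -1), Add(1036, b)) (Function('B')(b) = Mul(Add(1036, b), Pow(Add(-182, b), -1)) = Mul(Pow(Add(-182, b), -1), Add(1036, b)))
Pow(Add(Function('B')(-1347), Pow(Add(-2965173, w), -1)), Rational(1, 2)) = Pow(Add(Mul(Pow(Add(-182, -1347), -1), Add(1036, -1347)), Pow(Add(-2965173, 2971130), -1)), Rational(1, 2)) = Pow(Add(Mul(Pow(-1529, -1), -311), Pow(5957, -1)), Rational(1, 2)) = Pow(Add(Mul(Rational(-1, 1529), -311), Rational(1, 5957)), Rational(1, 2)) = Pow(Add(Rational(311, 1529), Rational(1, 5957)), Rational(1, 2)) = Pow(Rational(1854156, 9108253), Rational(1, 2)) = Mul(Rational(2, 9108253), Pow(4222030487367, Rational(1, 2)))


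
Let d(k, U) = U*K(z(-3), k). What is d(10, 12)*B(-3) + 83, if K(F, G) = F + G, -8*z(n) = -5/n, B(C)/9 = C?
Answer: -6179/2 ≈ -3089.5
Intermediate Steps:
B(C) = 9*C
z(n) = 5/(8*n) (z(n) = -(-5)/(8*n) = 5/(8*n))
d(k, U) = U*(-5/24 + k) (d(k, U) = U*((5/8)/(-3) + k) = U*((5/8)*(-1/3) + k) = U*(-5/24 + k))
d(10, 12)*B(-3) + 83 = ((1/24)*12*(-5 + 24*10))*(9*(-3)) + 83 = ((1/24)*12*(-5 + 240))*(-27) + 83 = ((1/24)*12*235)*(-27) + 83 = (235/2)*(-27) + 83 = -6345/2 + 83 = -6179/2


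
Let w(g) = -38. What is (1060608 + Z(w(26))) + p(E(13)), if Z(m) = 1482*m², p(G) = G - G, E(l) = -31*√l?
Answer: 3200616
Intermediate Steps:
p(G) = 0
(1060608 + Z(w(26))) + p(E(13)) = (1060608 + 1482*(-38)²) + 0 = (1060608 + 1482*1444) + 0 = (1060608 + 2140008) + 0 = 3200616 + 0 = 3200616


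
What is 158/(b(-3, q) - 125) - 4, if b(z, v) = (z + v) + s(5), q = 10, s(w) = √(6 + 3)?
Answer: -618/115 ≈ -5.3739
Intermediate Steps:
s(w) = 3 (s(w) = √9 = 3)
b(z, v) = 3 + v + z (b(z, v) = (z + v) + 3 = (v + z) + 3 = 3 + v + z)
158/(b(-3, q) - 125) - 4 = 158/((3 + 10 - 3) - 125) - 4 = 158/(10 - 125) - 4 = 158/(-115) - 4 = -1/115*158 - 4 = -158/115 - 4 = -618/115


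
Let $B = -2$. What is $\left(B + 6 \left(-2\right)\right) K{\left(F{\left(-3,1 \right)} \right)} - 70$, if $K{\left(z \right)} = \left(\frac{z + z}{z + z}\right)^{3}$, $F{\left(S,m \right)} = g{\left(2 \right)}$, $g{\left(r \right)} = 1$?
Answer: $-84$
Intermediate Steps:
$F{\left(S,m \right)} = 1$
$K{\left(z \right)} = 1$ ($K{\left(z \right)} = \left(\frac{2 z}{2 z}\right)^{3} = \left(2 z \frac{1}{2 z}\right)^{3} = 1^{3} = 1$)
$\left(B + 6 \left(-2\right)\right) K{\left(F{\left(-3,1 \right)} \right)} - 70 = \left(-2 + 6 \left(-2\right)\right) 1 - 70 = \left(-2 - 12\right) 1 - 70 = \left(-14\right) 1 - 70 = -14 - 70 = -84$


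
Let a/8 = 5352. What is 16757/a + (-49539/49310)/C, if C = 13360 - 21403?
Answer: 158284590277/404305707840 ≈ 0.39150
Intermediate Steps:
C = -8043
a = 42816 (a = 8*5352 = 42816)
16757/a + (-49539/49310)/C = 16757/42816 - 49539/49310/(-8043) = 16757*(1/42816) - 49539*1/49310*(-1/8043) = 16757/42816 - 49539/49310*(-1/8043) = 16757/42816 + 2359/18885730 = 158284590277/404305707840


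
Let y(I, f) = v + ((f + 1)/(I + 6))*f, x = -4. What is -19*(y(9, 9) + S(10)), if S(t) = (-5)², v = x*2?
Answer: -437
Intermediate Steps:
v = -8 (v = -4*2 = -8)
y(I, f) = -8 + f*(1 + f)/(6 + I) (y(I, f) = -8 + ((f + 1)/(I + 6))*f = -8 + ((1 + f)/(6 + I))*f = -8 + f*(1 + f)/(6 + I))
S(t) = 25
-19*(y(9, 9) + S(10)) = -19*((-48 + 9 + 9² - 8*9)/(6 + 9) + 25) = -19*((-48 + 9 + 81 - 72)/15 + 25) = -19*((1/15)*(-30) + 25) = -19*(-2 + 25) = -19*23 = -437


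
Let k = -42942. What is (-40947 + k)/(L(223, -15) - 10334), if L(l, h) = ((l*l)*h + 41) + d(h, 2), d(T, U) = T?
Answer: 3107/28009 ≈ 0.11093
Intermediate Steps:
L(l, h) = 41 + h + h*l² (L(l, h) = ((l*l)*h + 41) + h = (l²*h + 41) + h = (h*l² + 41) + h = (41 + h*l²) + h = 41 + h + h*l²)
(-40947 + k)/(L(223, -15) - 10334) = (-40947 - 42942)/((41 - 15 - 15*223²) - 10334) = -83889/((41 - 15 - 15*49729) - 10334) = -83889/((41 - 15 - 745935) - 10334) = -83889/(-745909 - 10334) = -83889/(-756243) = -83889*(-1/756243) = 3107/28009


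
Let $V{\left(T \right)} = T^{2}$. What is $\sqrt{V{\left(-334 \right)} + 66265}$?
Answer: $7 \sqrt{3629} \approx 421.69$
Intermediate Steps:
$\sqrt{V{\left(-334 \right)} + 66265} = \sqrt{\left(-334\right)^{2} + 66265} = \sqrt{111556 + 66265} = \sqrt{177821} = 7 \sqrt{3629}$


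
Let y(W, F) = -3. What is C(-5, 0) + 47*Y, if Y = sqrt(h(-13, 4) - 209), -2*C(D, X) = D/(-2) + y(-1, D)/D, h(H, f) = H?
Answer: -31/20 + 47*I*sqrt(222) ≈ -1.55 + 700.28*I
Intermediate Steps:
C(D, X) = D/4 + 3/(2*D) (C(D, X) = -(D/(-2) - 3/D)/2 = -(D*(-1/2) - 3/D)/2 = -(-D/2 - 3/D)/2 = -(-3/D - D/2)/2 = D/4 + 3/(2*D))
Y = I*sqrt(222) (Y = sqrt(-13 - 209) = sqrt(-222) = I*sqrt(222) ≈ 14.9*I)
C(-5, 0) + 47*Y = (1/4)*(6 + (-5)**2)/(-5) + 47*(I*sqrt(222)) = (1/4)*(-1/5)*(6 + 25) + 47*I*sqrt(222) = (1/4)*(-1/5)*31 + 47*I*sqrt(222) = -31/20 + 47*I*sqrt(222)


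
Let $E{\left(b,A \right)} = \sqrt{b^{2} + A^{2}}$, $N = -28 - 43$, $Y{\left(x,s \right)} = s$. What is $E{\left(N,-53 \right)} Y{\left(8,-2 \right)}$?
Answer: $- 10 \sqrt{314} \approx -177.2$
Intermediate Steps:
$N = -71$
$E{\left(b,A \right)} = \sqrt{A^{2} + b^{2}}$
$E{\left(N,-53 \right)} Y{\left(8,-2 \right)} = \sqrt{\left(-53\right)^{2} + \left(-71\right)^{2}} \left(-2\right) = \sqrt{2809 + 5041} \left(-2\right) = \sqrt{7850} \left(-2\right) = 5 \sqrt{314} \left(-2\right) = - 10 \sqrt{314}$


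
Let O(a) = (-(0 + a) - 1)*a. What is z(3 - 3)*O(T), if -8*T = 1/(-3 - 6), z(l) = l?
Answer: 0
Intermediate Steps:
T = 1/72 (T = -1/(8*(-3 - 6)) = -1/8/(-9) = -1/8*(-1/9) = 1/72 ≈ 0.013889)
O(a) = a*(-1 - a) (O(a) = (-a - 1)*a = (-1 - a)*a = a*(-1 - a))
z(3 - 3)*O(T) = (3 - 3)*(-1*1/72*(1 + 1/72)) = 0*(-1*1/72*73/72) = 0*(-73/5184) = 0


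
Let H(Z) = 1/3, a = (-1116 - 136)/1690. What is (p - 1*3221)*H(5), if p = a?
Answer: -907457/845 ≈ -1073.9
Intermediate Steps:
a = -626/845 (a = -1252*1/1690 = -626/845 ≈ -0.74083)
H(Z) = 1/3
p = -626/845 ≈ -0.74083
(p - 1*3221)*H(5) = (-626/845 - 1*3221)*(1/3) = (-626/845 - 3221)*(1/3) = -2722371/845*1/3 = -907457/845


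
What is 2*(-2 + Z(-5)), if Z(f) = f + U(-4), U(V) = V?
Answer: -22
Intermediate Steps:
Z(f) = -4 + f (Z(f) = f - 4 = -4 + f)
2*(-2 + Z(-5)) = 2*(-2 + (-4 - 5)) = 2*(-2 - 9) = 2*(-11) = -22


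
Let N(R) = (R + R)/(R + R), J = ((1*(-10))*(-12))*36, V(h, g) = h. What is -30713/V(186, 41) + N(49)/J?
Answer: -22113329/133920 ≈ -165.12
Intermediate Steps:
J = 4320 (J = -10*(-12)*36 = 120*36 = 4320)
N(R) = 1 (N(R) = (2*R)/((2*R)) = (2*R)*(1/(2*R)) = 1)
-30713/V(186, 41) + N(49)/J = -30713/186 + 1/4320 = -22113329/133920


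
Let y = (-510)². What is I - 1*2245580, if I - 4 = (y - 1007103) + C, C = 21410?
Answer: -2971169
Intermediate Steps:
y = 260100
I = -725589 (I = 4 + ((260100 - 1007103) + 21410) = 4 + (-747003 + 21410) = 4 - 725593 = -725589)
I - 1*2245580 = -725589 - 1*2245580 = -725589 - 2245580 = -2971169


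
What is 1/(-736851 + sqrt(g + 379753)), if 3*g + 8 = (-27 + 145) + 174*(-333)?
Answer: -2210553/1628847107176 - sqrt(3244281)/1628847107176 ≈ -1.3582e-6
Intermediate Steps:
g = -57832/3 (g = -8/3 + ((-27 + 145) + 174*(-333))/3 = -8/3 + (118 - 57942)/3 = -8/3 + (1/3)*(-57824) = -8/3 - 57824/3 = -57832/3 ≈ -19277.)
1/(-736851 + sqrt(g + 379753)) = 1/(-736851 + sqrt(-57832/3 + 379753)) = 1/(-736851 + sqrt(1081427/3)) = 1/(-736851 + sqrt(3244281)/3)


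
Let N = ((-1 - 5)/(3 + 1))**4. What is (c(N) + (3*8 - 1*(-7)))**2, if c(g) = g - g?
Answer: 961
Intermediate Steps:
N = 81/16 (N = (-6/4)**4 = (-6*1/4)**4 = (-3/2)**4 = 81/16 ≈ 5.0625)
c(g) = 0
(c(N) + (3*8 - 1*(-7)))**2 = (0 + (3*8 - 1*(-7)))**2 = (0 + (24 + 7))**2 = (0 + 31)**2 = 31**2 = 961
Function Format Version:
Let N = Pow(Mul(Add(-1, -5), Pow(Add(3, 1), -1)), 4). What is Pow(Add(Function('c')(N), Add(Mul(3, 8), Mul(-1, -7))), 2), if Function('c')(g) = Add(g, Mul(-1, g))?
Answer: 961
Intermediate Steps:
N = Rational(81, 16) (N = Pow(Mul(-6, Pow(4, -1)), 4) = Pow(Mul(-6, Rational(1, 4)), 4) = Pow(Rational(-3, 2), 4) = Rational(81, 16) ≈ 5.0625)
Function('c')(g) = 0
Pow(Add(Function('c')(N), Add(Mul(3, 8), Mul(-1, -7))), 2) = Pow(Add(0, Add(Mul(3, 8), Mul(-1, -7))), 2) = Pow(Add(0, Add(24, 7)), 2) = Pow(Add(0, 31), 2) = Pow(31, 2) = 961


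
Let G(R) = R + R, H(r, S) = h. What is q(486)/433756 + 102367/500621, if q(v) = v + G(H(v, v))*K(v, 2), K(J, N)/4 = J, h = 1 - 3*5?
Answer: 8697899993/108573681238 ≈ 0.080111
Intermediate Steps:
h = -14 (h = 1 - 15 = -14)
H(r, S) = -14
G(R) = 2*R
K(J, N) = 4*J
q(v) = -111*v (q(v) = v + (2*(-14))*(4*v) = v - 112*v = -111*v)
q(486)/433756 + 102367/500621 = -111*486/433756 + 102367/500621 = -53946*1/433756 + 102367*(1/500621) = -26973/216878 + 102367/500621 = 8697899993/108573681238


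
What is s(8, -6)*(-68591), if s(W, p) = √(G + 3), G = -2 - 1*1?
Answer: 0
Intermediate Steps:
G = -3 (G = -2 - 1 = -3)
s(W, p) = 0 (s(W, p) = √(-3 + 3) = √0 = 0)
s(8, -6)*(-68591) = 0*(-68591) = 0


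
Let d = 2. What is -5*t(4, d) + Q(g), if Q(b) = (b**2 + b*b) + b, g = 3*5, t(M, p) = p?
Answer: 455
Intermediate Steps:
g = 15
Q(b) = b + 2*b**2 (Q(b) = (b**2 + b**2) + b = 2*b**2 + b = b + 2*b**2)
-5*t(4, d) + Q(g) = -5*2 + 15*(1 + 2*15) = -10 + 15*(1 + 30) = -10 + 15*31 = -10 + 465 = 455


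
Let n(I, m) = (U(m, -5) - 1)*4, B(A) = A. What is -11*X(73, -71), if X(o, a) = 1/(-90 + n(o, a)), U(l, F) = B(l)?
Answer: 11/378 ≈ 0.029101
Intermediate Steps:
U(l, F) = l
n(I, m) = -4 + 4*m (n(I, m) = (m - 1)*4 = (-1 + m)*4 = -4 + 4*m)
X(o, a) = 1/(-94 + 4*a) (X(o, a) = 1/(-90 + (-4 + 4*a)) = 1/(-94 + 4*a))
-11*X(73, -71) = -11/(2*(-47 + 2*(-71))) = -11/(2*(-47 - 142)) = -11/(2*(-189)) = -11*(-1)/(2*189) = -11*(-1/378) = 11/378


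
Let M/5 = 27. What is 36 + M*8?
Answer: 1116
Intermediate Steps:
M = 135 (M = 5*27 = 135)
36 + M*8 = 36 + 135*8 = 36 + 1080 = 1116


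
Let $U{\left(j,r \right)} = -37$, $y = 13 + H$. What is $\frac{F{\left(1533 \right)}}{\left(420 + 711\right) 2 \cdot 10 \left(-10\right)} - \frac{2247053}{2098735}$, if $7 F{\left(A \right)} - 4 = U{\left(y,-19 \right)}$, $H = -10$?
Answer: $- \frac{237194297463}{221542466600} \approx -1.0707$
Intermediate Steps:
$y = 3$ ($y = 13 - 10 = 3$)
$F{\left(A \right)} = - \frac{33}{7}$ ($F{\left(A \right)} = \frac{4}{7} + \frac{1}{7} \left(-37\right) = \frac{4}{7} - \frac{37}{7} = - \frac{33}{7}$)
$\frac{F{\left(1533 \right)}}{\left(420 + 711\right) 2 \cdot 10 \left(-10\right)} - \frac{2247053}{2098735} = - \frac{33}{7 \left(420 + 711\right) 2 \cdot 10 \left(-10\right)} - \frac{2247053}{2098735} = - \frac{33}{7 \cdot 1131 \cdot 20 \left(-10\right)} - \frac{2247053}{2098735} = - \frac{33}{7 \cdot 1131 \left(-200\right)} - \frac{2247053}{2098735} = - \frac{33}{7 \left(-226200\right)} - \frac{2247053}{2098735} = \left(- \frac{33}{7}\right) \left(- \frac{1}{226200}\right) - \frac{2247053}{2098735} = \frac{11}{527800} - \frac{2247053}{2098735} = - \frac{237194297463}{221542466600}$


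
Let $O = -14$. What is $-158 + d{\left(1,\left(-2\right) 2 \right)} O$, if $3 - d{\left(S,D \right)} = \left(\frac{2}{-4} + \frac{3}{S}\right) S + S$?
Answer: $-151$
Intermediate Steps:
$d{\left(S,D \right)} = 3 - S - S \left(- \frac{1}{2} + \frac{3}{S}\right)$ ($d{\left(S,D \right)} = 3 - \left(\left(\frac{2}{-4} + \frac{3}{S}\right) S + S\right) = 3 - \left(\left(2 \left(- \frac{1}{4}\right) + \frac{3}{S}\right) S + S\right) = 3 - \left(\left(- \frac{1}{2} + \frac{3}{S}\right) S + S\right) = 3 - \left(S \left(- \frac{1}{2} + \frac{3}{S}\right) + S\right) = 3 - \left(S + S \left(- \frac{1}{2} + \frac{3}{S}\right)\right) = 3 - S - S \left(- \frac{1}{2} + \frac{3}{S}\right)$)
$-158 + d{\left(1,\left(-2\right) 2 \right)} O = -158 + \left(- \frac{1}{2}\right) 1 \left(-14\right) = -158 - -7 = -158 + 7 = -151$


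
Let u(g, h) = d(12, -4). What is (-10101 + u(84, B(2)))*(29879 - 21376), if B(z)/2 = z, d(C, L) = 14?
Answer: -85769761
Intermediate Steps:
B(z) = 2*z
u(g, h) = 14
(-10101 + u(84, B(2)))*(29879 - 21376) = (-10101 + 14)*(29879 - 21376) = -10087*8503 = -85769761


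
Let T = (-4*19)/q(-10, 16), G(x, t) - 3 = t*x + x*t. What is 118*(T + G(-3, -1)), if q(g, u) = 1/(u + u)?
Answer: -285914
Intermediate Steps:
q(g, u) = 1/(2*u)
G(x, t) = 3 + 2*t*x (G(x, t) = 3 + (t*x + x*t) = 3 + (t*x + t*x) = 3 + 2*t*x)
T = -2432 (T = (-4*19)/(((1/2)/16)) = -76/((1/2)*(1/16)) = -76/1/32 = -76*32 = -2432)
118*(T + G(-3, -1)) = 118*(-2432 + (3 + 2*(-1)*(-3))) = 118*(-2432 + (3 + 6)) = 118*(-2432 + 9) = 118*(-2423) = -285914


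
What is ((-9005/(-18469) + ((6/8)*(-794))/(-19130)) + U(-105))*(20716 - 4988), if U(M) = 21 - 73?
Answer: -143037969647932/176655985 ≈ -8.0970e+5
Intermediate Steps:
U(M) = -52
((-9005/(-18469) + ((6/8)*(-794))/(-19130)) + U(-105))*(20716 - 4988) = ((-9005/(-18469) + ((6/8)*(-794))/(-19130)) - 52)*(20716 - 4988) = ((-9005*(-1/18469) + ((6*(⅛))*(-794))*(-1/19130)) - 52)*15728 = ((9005/18469 + ((¾)*(-794))*(-1/19130)) - 52)*15728 = ((9005/18469 - 1191/2*(-1/19130)) - 52)*15728 = ((9005/18469 + 1191/38260) - 52)*15728 = (366527879/706623940 - 52)*15728 = -36377917001/706623940*15728 = -143037969647932/176655985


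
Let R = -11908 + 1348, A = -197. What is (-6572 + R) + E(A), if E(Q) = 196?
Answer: -16936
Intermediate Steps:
R = -10560
(-6572 + R) + E(A) = (-6572 - 10560) + 196 = -17132 + 196 = -16936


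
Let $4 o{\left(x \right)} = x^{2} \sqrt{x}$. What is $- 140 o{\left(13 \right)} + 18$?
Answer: $18 - 5915 \sqrt{13} \approx -21309.0$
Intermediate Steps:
$o{\left(x \right)} = \frac{x^{\frac{5}{2}}}{4}$ ($o{\left(x \right)} = \frac{x^{2} \sqrt{x}}{4} = \frac{x^{\frac{5}{2}}}{4}$)
$- 140 o{\left(13 \right)} + 18 = - 140 \frac{13^{\frac{5}{2}}}{4} + 18 = - 140 \frac{169 \sqrt{13}}{4} + 18 = - 5915 \sqrt{13} + 18 = 18 - 5915 \sqrt{13}$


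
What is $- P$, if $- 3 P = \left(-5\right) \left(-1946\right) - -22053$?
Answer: $\frac{31783}{3} \approx 10594.0$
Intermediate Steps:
$P = - \frac{31783}{3}$ ($P = - \frac{\left(-5\right) \left(-1946\right) - -22053}{3} = - \frac{9730 + 22053}{3} = \left(- \frac{1}{3}\right) 31783 = - \frac{31783}{3} \approx -10594.0$)
$- P = \left(-1\right) \left(- \frac{31783}{3}\right) = \frac{31783}{3}$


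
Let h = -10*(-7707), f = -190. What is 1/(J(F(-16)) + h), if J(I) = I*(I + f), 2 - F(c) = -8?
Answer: 1/75270 ≈ 1.3286e-5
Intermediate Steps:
h = 77070
F(c) = 10 (F(c) = 2 - 1*(-8) = 2 + 8 = 10)
J(I) = I*(-190 + I) (J(I) = I*(I - 190) = I*(-190 + I))
1/(J(F(-16)) + h) = 1/(10*(-190 + 10) + 77070) = 1/(10*(-180) + 77070) = 1/(-1800 + 77070) = 1/75270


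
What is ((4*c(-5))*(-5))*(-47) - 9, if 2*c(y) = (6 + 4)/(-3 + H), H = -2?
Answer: -949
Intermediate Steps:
c(y) = -1 (c(y) = ((6 + 4)/(-3 - 2))/2 = (10/(-5))/2 = (10*(-⅕))/2 = (½)*(-2) = -1)
((4*c(-5))*(-5))*(-47) - 9 = ((4*(-1))*(-5))*(-47) - 9 = -4*(-5)*(-47) - 9 = 20*(-47) - 9 = -940 - 9 = -949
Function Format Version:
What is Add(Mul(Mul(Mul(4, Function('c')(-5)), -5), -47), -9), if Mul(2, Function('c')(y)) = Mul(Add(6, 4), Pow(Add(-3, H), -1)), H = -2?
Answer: -949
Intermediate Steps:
Function('c')(y) = -1 (Function('c')(y) = Mul(Rational(1, 2), Mul(Add(6, 4), Pow(Add(-3, -2), -1))) = Mul(Rational(1, 2), Mul(10, Pow(-5, -1))) = Mul(Rational(1, 2), Mul(10, Rational(-1, 5))) = Mul(Rational(1, 2), -2) = -1)
Add(Mul(Mul(Mul(4, Function('c')(-5)), -5), -47), -9) = Add(Mul(Mul(Mul(4, -1), -5), -47), -9) = Add(Mul(Mul(-4, -5), -47), -9) = Add(Mul(20, -47), -9) = Add(-940, -9) = -949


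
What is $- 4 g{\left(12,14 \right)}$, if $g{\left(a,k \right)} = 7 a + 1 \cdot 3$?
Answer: $-348$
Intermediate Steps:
$g{\left(a,k \right)} = 3 + 7 a$ ($g{\left(a,k \right)} = 7 a + 3 = 3 + 7 a$)
$- 4 g{\left(12,14 \right)} = - 4 \left(3 + 7 \cdot 12\right) = - 4 \left(3 + 84\right) = \left(-4\right) 87 = -348$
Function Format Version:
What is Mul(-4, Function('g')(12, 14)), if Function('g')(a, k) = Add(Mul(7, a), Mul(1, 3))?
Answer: -348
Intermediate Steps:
Function('g')(a, k) = Add(3, Mul(7, a)) (Function('g')(a, k) = Add(Mul(7, a), 3) = Add(3, Mul(7, a)))
Mul(-4, Function('g')(12, 14)) = Mul(-4, Add(3, Mul(7, 12))) = Mul(-4, Add(3, 84)) = Mul(-4, 87) = -348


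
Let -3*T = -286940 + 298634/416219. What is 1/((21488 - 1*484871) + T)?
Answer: -1248657/459176845405 ≈ -2.7193e-6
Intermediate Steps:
T = 119429581226/1248657 (T = -(-286940 + 298634/416219)/3 = -⅓*(-119429581226/416219) = 119429581226/1248657 ≈ 95646.)
1/((21488 - 1*484871) + T) = 1/((21488 - 1*484871) + 119429581226/1248657) = 1/((21488 - 484871) + 119429581226/1248657) = 1/(-463383 + 119429581226/1248657) = 1/(-459176845405/1248657) = -1248657/459176845405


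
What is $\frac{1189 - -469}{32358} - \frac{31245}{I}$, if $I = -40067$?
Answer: $\frac{538728398}{648243993} \approx 0.83106$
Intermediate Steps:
$\frac{1189 - -469}{32358} - \frac{31245}{I} = \frac{1189 - -469}{32358} - \frac{31245}{-40067} = \left(1189 + 469\right) \frac{1}{32358} - - \frac{31245}{40067} = 1658 \cdot \frac{1}{32358} + \frac{31245}{40067} = \frac{829}{16179} + \frac{31245}{40067} = \frac{538728398}{648243993}$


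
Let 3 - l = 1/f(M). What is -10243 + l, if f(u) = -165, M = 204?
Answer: -1689599/165 ≈ -10240.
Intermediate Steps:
l = 496/165 (l = 3 - 1/(-165) = 3 - 1*(-1/165) = 3 + 1/165 = 496/165 ≈ 3.0061)
-10243 + l = -10243 + 496/165 = -1689599/165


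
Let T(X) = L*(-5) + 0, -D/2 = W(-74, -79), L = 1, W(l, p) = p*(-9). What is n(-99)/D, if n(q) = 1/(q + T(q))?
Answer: 1/147888 ≈ 6.7619e-6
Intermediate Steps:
W(l, p) = -9*p
D = -1422 (D = -(-18)*(-79) = -2*711 = -1422)
T(X) = -5 (T(X) = 1*(-5) + 0 = -5 + 0 = -5)
n(q) = 1/(-5 + q) (n(q) = 1/(q - 5) = 1/(-5 + q))
n(-99)/D = 1/(-5 - 99*(-1422)) = -1/1422/(-104) = -1/104*(-1/1422) = 1/147888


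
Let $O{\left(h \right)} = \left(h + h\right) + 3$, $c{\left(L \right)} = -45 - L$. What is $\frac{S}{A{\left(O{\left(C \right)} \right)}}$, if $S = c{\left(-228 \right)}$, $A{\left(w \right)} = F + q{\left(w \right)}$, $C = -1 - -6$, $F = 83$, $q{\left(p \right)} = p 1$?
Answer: $\frac{61}{32} \approx 1.9063$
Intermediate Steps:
$q{\left(p \right)} = p$
$C = 5$ ($C = -1 + 6 = 5$)
$O{\left(h \right)} = 3 + 2 h$ ($O{\left(h \right)} = 2 h + 3 = 3 + 2 h$)
$A{\left(w \right)} = 83 + w$
$S = 183$ ($S = -45 - -228 = -45 + 228 = 183$)
$\frac{S}{A{\left(O{\left(C \right)} \right)}} = \frac{183}{83 + \left(3 + 2 \cdot 5\right)} = \frac{183}{83 + \left(3 + 10\right)} = \frac{183}{83 + 13} = \frac{183}{96} = 183 \cdot \frac{1}{96} = \frac{61}{32}$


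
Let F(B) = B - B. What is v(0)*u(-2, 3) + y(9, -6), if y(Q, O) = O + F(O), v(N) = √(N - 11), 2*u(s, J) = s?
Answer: -6 - I*√11 ≈ -6.0 - 3.3166*I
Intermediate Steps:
F(B) = 0
u(s, J) = s/2
v(N) = √(-11 + N)
y(Q, O) = O (y(Q, O) = O + 0 = O)
v(0)*u(-2, 3) + y(9, -6) = √(-11 + 0)*((½)*(-2)) - 6 = √(-11)*(-1) - 6 = (I*√11)*(-1) - 6 = -I*√11 - 6 = -6 - I*√11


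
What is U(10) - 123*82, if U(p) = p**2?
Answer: -9986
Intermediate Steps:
U(10) - 123*82 = 10**2 - 123*82 = 100 - 10086 = -9986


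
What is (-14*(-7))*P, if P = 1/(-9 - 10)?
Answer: -98/19 ≈ -5.1579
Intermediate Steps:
P = -1/19 (P = 1/(-19) = -1/19 ≈ -0.052632)
(-14*(-7))*P = -14*(-7)*(-1/19) = 98*(-1/19) = -98/19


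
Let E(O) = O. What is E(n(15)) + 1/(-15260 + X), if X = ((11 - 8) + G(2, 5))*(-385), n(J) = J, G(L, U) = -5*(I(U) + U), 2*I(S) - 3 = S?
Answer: 13651/910 ≈ 15.001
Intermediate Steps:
I(S) = 3/2 + S/2
G(L, U) = -15/2 - 15*U/2 (G(L, U) = -5*((3/2 + U/2) + U) = -5*(3/2 + 3*U/2) = -15/2 - 15*U/2)
X = 16170 (X = ((11 - 8) + (-15/2 - 15/2*5))*(-385) = (3 + (-15/2 - 75/2))*(-385) = (3 - 45)*(-385) = -42*(-385) = 16170)
E(n(15)) + 1/(-15260 + X) = 15 + 1/(-15260 + 16170) = 15 + 1/910 = 13651/910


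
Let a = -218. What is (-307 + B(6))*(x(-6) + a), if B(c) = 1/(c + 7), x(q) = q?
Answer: 893760/13 ≈ 68751.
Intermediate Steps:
B(c) = 1/(7 + c)
(-307 + B(6))*(x(-6) + a) = (-307 + 1/(7 + 6))*(-6 - 218) = (-307 + 1/13)*(-224) = -3990/13*(-224) = 893760/13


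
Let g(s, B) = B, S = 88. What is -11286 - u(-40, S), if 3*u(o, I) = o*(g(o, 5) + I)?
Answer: -10046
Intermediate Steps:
u(o, I) = o*(5 + I)/3 (u(o, I) = (o*(5 + I))/3 = o*(5 + I)/3)
-11286 - u(-40, S) = -11286 - (-40)*(5 + 88)/3 = -11286 - (-40)*93/3 = -11286 - 1*(-1240) = -11286 + 1240 = -10046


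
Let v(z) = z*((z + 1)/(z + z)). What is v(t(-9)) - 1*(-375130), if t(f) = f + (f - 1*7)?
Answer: 375118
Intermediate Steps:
t(f) = -7 + 2*f (t(f) = f + (f - 7) = f + (-7 + f) = -7 + 2*f)
v(z) = 1/2 + z/2 (v(z) = z*((1 + z)/((2*z))) = z*((1 + z)*(1/(2*z))) = z*((1 + z)/(2*z)) = 1/2 + z/2)
v(t(-9)) - 1*(-375130) = (1/2 + (-7 + 2*(-9))/2) - 1*(-375130) = (1/2 + (-7 - 18)/2) + 375130 = (1/2 + (1/2)*(-25)) + 375130 = (1/2 - 25/2) + 375130 = -12 + 375130 = 375118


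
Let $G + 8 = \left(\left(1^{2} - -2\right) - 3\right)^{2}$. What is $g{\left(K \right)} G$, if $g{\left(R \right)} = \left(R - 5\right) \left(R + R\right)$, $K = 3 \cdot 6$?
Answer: $-3744$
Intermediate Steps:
$K = 18$
$G = -8$ ($G = -8 + \left(\left(1^{2} - -2\right) - 3\right)^{2} = -8 + \left(\left(1 + 2\right) - 3\right)^{2} = -8 + \left(3 - 3\right)^{2} = -8 + 0^{2} = -8 + 0 = -8$)
$g{\left(R \right)} = 2 R \left(-5 + R\right)$ ($g{\left(R \right)} = \left(-5 + R\right) 2 R = 2 R \left(-5 + R\right)$)
$g{\left(K \right)} G = 2 \cdot 18 \left(-5 + 18\right) \left(-8\right) = 2 \cdot 18 \cdot 13 \left(-8\right) = 468 \left(-8\right) = -3744$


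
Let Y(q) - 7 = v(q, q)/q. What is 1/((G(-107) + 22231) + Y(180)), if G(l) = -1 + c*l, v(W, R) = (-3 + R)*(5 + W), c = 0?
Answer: 12/269027 ≈ 4.4605e-5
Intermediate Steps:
G(l) = -1 (G(l) = -1 + 0*l = -1 + 0 = -1)
Y(q) = 7 + (-15 + q² + 2*q)/q (Y(q) = 7 + (-15 - 3*q + 5*q + q*q)/q = 7 + (-15 - 3*q + 5*q + q²)/q = 7 + (-15 + q² + 2*q)/q)
1/((G(-107) + 22231) + Y(180)) = 1/((-1 + 22231) + (9 + 180 - 15/180)) = 1/(22230 + (9 + 180 - 15*1/180)) = 1/(22230 + (9 + 180 - 1/12)) = 1/(22230 + 2267/12) = 1/(269027/12) = 12/269027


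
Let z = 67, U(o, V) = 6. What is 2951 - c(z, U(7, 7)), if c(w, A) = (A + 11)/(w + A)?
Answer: 215406/73 ≈ 2950.8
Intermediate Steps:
c(w, A) = (11 + A)/(A + w)
2951 - c(z, U(7, 7)) = 2951 - (11 + 6)/(6 + 67) = 2951 - 17/73 = 215406/73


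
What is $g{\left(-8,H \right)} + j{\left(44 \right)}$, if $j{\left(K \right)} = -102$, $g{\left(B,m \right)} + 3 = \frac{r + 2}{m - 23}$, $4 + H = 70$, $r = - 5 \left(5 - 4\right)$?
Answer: $- \frac{4518}{43} \approx -105.07$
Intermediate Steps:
$r = -5$ ($r = \left(-5\right) 1 = -5$)
$H = 66$ ($H = -4 + 70 = 66$)
$g{\left(B,m \right)} = -3 - \frac{3}{-23 + m}$ ($g{\left(B,m \right)} = -3 + \frac{-5 + 2}{m - 23} = -3 - \frac{3}{-23 + m}$)
$g{\left(-8,H \right)} + j{\left(44 \right)} = \frac{3 \left(22 - 66\right)}{-23 + 66} - 102 = \frac{3 \left(22 - 66\right)}{43} - 102 = 3 \cdot \frac{1}{43} \left(-44\right) - 102 = - \frac{132}{43} - 102 = - \frac{4518}{43}$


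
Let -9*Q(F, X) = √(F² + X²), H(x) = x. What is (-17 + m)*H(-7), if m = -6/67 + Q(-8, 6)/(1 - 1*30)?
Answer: 2087225/17487 ≈ 119.36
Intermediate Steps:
Q(F, X) = -√(F² + X²)/9
m = -896/17487 (m = -6/67 + (-√((-8)² + 6²)/9)/(1 - 1*30) = -6*1/67 + (-√(64 + 36)/9)/(1 - 30) = -6/67 - √100/9/(-29) = -6/67 - ⅑*10*(-1/29) = -6/67 - 10/9*(-1/29) = -6/67 + 10/261 = -896/17487 ≈ -0.051238)
(-17 + m)*H(-7) = (-17 - 896/17487)*(-7) = -298175/17487*(-7) = 2087225/17487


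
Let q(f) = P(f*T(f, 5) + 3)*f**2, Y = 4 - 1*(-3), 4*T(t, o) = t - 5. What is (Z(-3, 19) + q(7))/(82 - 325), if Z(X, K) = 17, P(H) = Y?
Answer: -40/27 ≈ -1.4815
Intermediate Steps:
T(t, o) = -5/4 + t/4 (T(t, o) = (t - 5)/4 = (-5 + t)/4 = -5/4 + t/4)
Y = 7 (Y = 4 + 3 = 7)
P(H) = 7
q(f) = 7*f**2
(Z(-3, 19) + q(7))/(82 - 325) = (17 + 7*7**2)/(82 - 325) = (17 + 7*49)/(-243) = (17 + 343)*(-1/243) = 360*(-1/243) = -40/27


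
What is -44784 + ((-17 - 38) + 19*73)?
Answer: -43452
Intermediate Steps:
-44784 + ((-17 - 38) + 19*73) = -44784 + (-55 + 1387) = -44784 + 1332 = -43452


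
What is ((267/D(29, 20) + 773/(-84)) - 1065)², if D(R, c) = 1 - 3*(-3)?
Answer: 193556882401/176400 ≈ 1.0973e+6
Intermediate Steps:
D(R, c) = 10 (D(R, c) = 1 + 9 = 10)
((267/D(29, 20) + 773/(-84)) - 1065)² = ((267/10 + 773/(-84)) - 1065)² = ((267*(⅒) + 773*(-1/84)) - 1065)² = ((267/10 - 773/84) - 1065)² = (7349/420 - 1065)² = (-439951/420)² = 193556882401/176400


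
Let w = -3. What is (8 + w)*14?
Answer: 70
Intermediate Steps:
(8 + w)*14 = (8 - 3)*14 = 5*14 = 70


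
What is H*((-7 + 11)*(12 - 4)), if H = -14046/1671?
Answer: -149824/557 ≈ -268.98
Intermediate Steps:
H = -4682/557 (H = -14046*1/1671 = -4682/557 ≈ -8.4057)
H*((-7 + 11)*(12 - 4)) = -4682*(-7 + 11)*(12 - 4)/557 = -18728*8/557 = -4682/557*32 = -149824/557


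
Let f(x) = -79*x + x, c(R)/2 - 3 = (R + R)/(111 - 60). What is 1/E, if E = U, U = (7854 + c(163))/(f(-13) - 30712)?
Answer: -24429/6476 ≈ -3.7722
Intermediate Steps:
c(R) = 6 + 4*R/51 (c(R) = 6 + 2*((R + R)/(111 - 60)) = 6 + 2*((2*R)/51) = 6 + 2*((2*R)*(1/51)) = 6 + 2*(2*R/51) = 6 + 4*R/51)
f(x) = -78*x
U = -6476/24429 (U = (7854 + (6 + (4/51)*163))/(-78*(-13) - 30712) = (7854 + (6 + 652/51))/(1014 - 30712) = (7854 + 958/51)/(-29698) = (401512/51)*(-1/29698) = -6476/24429 ≈ -0.26509)
E = -6476/24429 ≈ -0.26509
1/E = 1/(-6476/24429) = -24429/6476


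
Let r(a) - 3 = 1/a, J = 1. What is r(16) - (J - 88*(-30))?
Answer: -42207/16 ≈ -2637.9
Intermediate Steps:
r(a) = 3 + 1/a
r(16) - (J - 88*(-30)) = (3 + 1/16) - (1 - 88*(-30)) = (3 + 1/16) - (1 + 2640) = 49/16 - 1*2641 = 49/16 - 2641 = -42207/16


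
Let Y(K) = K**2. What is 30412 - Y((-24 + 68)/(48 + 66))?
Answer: 98808104/3249 ≈ 30412.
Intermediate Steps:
30412 - Y((-24 + 68)/(48 + 66)) = 30412 - ((-24 + 68)/(48 + 66))**2 = 30412 - (44/114)**2 = 30412 - (44*(1/114))**2 = 30412 - (22/57)**2 = 30412 - 1*484/3249 = 30412 - 484/3249 = 98808104/3249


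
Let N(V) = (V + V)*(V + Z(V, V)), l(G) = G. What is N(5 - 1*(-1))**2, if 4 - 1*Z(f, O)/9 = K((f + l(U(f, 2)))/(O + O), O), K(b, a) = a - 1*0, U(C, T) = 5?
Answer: 20736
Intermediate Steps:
K(b, a) = a (K(b, a) = a + 0 = a)
Z(f, O) = 36 - 9*O
N(V) = 2*V*(36 - 8*V) (N(V) = (V + V)*(V + (36 - 9*V)) = (2*V)*(36 - 8*V) = 2*V*(36 - 8*V))
N(5 - 1*(-1))**2 = (8*(5 - 1*(-1))*(9 - 2*(5 - 1*(-1))))**2 = (8*(5 + 1)*(9 - 2*(5 + 1)))**2 = (8*6*(9 - 2*6))**2 = (8*6*(9 - 12))**2 = (8*6*(-3))**2 = (-144)**2 = 20736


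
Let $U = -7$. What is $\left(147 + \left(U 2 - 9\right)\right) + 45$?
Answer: $169$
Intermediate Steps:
$\left(147 + \left(U 2 - 9\right)\right) + 45 = \left(147 - 23\right) + 45 = 124 + 45 = 169$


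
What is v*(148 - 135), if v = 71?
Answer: 923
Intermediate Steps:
v*(148 - 135) = 71*(148 - 135) = 71*13 = 923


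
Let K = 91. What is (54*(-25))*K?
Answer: -122850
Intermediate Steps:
(54*(-25))*K = (54*(-25))*91 = -1350*91 = -122850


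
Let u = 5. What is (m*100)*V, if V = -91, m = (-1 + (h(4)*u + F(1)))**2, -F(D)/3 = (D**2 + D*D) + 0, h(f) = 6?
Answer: -4813900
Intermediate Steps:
F(D) = -6*D**2 (F(D) = -3*((D**2 + D*D) + 0) = -3*((D**2 + D**2) + 0) = -3*(2*D**2 + 0) = -6*D**2)
m = 529 (m = (-1 + (6*5 - 6*1**2))**2 = (-1 + (30 - 6*1))**2 = (-1 + (30 - 6))**2 = (-1 + 24)**2 = 23**2 = 529)
(m*100)*V = (529*100)*(-91) = 52900*(-91) = -4813900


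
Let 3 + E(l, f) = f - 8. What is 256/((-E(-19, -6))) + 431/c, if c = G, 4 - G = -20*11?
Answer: 64671/3808 ≈ 16.983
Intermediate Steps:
E(l, f) = -11 + f (E(l, f) = -3 + (f - 8) = -3 + (-8 + f) = -11 + f)
G = 224 (G = 4 - (-20)*11 = 4 - 1*(-220) = 4 + 220 = 224)
c = 224
256/((-E(-19, -6))) + 431/c = 256/((-(-11 - 6))) + 431/224 = 256/((-1*(-17))) + 431*(1/224) = 256/17 + 431/224 = 64671/3808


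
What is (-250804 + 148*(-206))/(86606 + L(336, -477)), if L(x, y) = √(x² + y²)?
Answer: -24361574952/7500258811 + 4219380*√1513/7500258811 ≈ -3.2262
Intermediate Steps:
(-250804 + 148*(-206))/(86606 + L(336, -477)) = (-250804 + 148*(-206))/(86606 + √(336² + (-477)²)) = (-250804 - 30488)/(86606 + √(112896 + 227529)) = -281292/(86606 + √340425) = -281292/(86606 + 15*√1513)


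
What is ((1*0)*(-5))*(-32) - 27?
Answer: -27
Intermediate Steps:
((1*0)*(-5))*(-32) - 27 = (0*(-5))*(-32) - 27 = 0*(-32) - 27 = 0 - 27 = -27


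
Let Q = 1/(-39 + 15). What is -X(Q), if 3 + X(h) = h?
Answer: 73/24 ≈ 3.0417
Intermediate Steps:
Q = -1/24 (Q = 1/(-24) = -1/24 ≈ -0.041667)
X(h) = -3 + h
-X(Q) = -(-3 - 1/24) = -1*(-73/24) = 73/24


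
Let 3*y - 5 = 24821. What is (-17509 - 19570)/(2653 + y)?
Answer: -111237/32785 ≈ -3.3929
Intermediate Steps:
y = 24826/3 (y = 5/3 + (1/3)*24821 = 5/3 + 24821/3 = 24826/3 ≈ 8275.3)
(-17509 - 19570)/(2653 + y) = (-17509 - 19570)/(2653 + 24826/3) = -37079/32785/3 = -37079*3/32785 = -111237/32785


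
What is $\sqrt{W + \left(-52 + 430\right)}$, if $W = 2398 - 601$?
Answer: $5 \sqrt{87} \approx 46.637$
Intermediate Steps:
$W = 1797$
$\sqrt{W + \left(-52 + 430\right)} = \sqrt{1797 + \left(-52 + 430\right)} = \sqrt{1797 + 378} = \sqrt{2175} = 5 \sqrt{87}$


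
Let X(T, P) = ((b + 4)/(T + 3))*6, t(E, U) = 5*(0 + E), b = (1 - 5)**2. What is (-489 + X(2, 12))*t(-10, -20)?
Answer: 23250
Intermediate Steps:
b = 16 (b = (-4)**2 = 16)
t(E, U) = 5*E
X(T, P) = 120/(3 + T) (X(T, P) = ((16 + 4)/(T + 3))*6 = (20/(3 + T))*6 = 120/(3 + T))
(-489 + X(2, 12))*t(-10, -20) = (-489 + 120/(3 + 2))*(5*(-10)) = (-489 + 120/5)*(-50) = (-489 + 120*(1/5))*(-50) = (-489 + 24)*(-50) = -465*(-50) = 23250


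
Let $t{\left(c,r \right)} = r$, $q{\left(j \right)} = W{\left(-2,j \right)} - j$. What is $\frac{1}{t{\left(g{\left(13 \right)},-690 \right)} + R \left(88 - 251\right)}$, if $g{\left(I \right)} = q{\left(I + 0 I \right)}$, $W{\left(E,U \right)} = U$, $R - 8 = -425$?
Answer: $\frac{1}{67281} \approx 1.4863 \cdot 10^{-5}$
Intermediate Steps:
$R = -417$ ($R = 8 - 425 = -417$)
$q{\left(j \right)} = 0$ ($q{\left(j \right)} = j - j = 0$)
$g{\left(I \right)} = 0$
$\frac{1}{t{\left(g{\left(13 \right)},-690 \right)} + R \left(88 - 251\right)} = \frac{1}{-690 - 417 \left(88 - 251\right)} = \frac{1}{-690 - -67971} = \frac{1}{-690 + 67971} = \frac{1}{67281}$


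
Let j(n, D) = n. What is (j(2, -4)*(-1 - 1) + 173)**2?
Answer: 28561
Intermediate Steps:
(j(2, -4)*(-1 - 1) + 173)**2 = (2*(-1 - 1) + 173)**2 = (2*(-2) + 173)**2 = (-4 + 173)**2 = 169**2 = 28561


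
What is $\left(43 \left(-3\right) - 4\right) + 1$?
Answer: $-132$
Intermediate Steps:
$\left(43 \left(-3\right) - 4\right) + 1 = \left(-129 - 4\right) + 1 = -133 + 1 = -132$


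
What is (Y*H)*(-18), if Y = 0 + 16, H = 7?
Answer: -2016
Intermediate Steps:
Y = 16
(Y*H)*(-18) = (16*7)*(-18) = 112*(-18) = -2016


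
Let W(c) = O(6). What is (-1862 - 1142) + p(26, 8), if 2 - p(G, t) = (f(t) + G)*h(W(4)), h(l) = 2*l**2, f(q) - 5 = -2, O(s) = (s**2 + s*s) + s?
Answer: -355874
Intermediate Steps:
O(s) = s + 2*s**2 (O(s) = (s**2 + s**2) + s = 2*s**2 + s = s + 2*s**2)
W(c) = 78 (W(c) = 6*(1 + 2*6) = 6*(1 + 12) = 6*13 = 78)
f(q) = 3 (f(q) = 5 - 2 = 3)
p(G, t) = -36502 - 12168*G (p(G, t) = 2 - (3 + G)*2*78**2 = 2 - (3 + G)*2*6084 = 2 - (3 + G)*12168 = 2 - (36504 + 12168*G) = 2 + (-36504 - 12168*G) = -36502 - 12168*G)
(-1862 - 1142) + p(26, 8) = (-1862 - 1142) + (-36502 - 12168*26) = -3004 + (-36502 - 316368) = -3004 - 352870 = -355874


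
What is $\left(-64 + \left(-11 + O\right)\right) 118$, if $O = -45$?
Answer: $-14160$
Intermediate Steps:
$\left(-64 + \left(-11 + O\right)\right) 118 = \left(-64 - 56\right) 118 = \left(-120\right) 118 = -14160$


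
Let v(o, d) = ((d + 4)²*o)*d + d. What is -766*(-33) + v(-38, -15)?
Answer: 94233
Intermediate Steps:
v(o, d) = d + d*o*(4 + d)² (v(o, d) = ((4 + d)²*o)*d + d = (o*(4 + d)²)*d + d = d*o*(4 + d)² + d = d + d*o*(4 + d)²)
-766*(-33) + v(-38, -15) = -766*(-33) - 15*(1 - 38*(4 - 15)²) = 25278 - 15*(1 - 38*(-11)²) = 25278 - 15*(1 - 38*121) = 25278 - 15*(1 - 4598) = 25278 - 15*(-4597) = 25278 + 68955 = 94233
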